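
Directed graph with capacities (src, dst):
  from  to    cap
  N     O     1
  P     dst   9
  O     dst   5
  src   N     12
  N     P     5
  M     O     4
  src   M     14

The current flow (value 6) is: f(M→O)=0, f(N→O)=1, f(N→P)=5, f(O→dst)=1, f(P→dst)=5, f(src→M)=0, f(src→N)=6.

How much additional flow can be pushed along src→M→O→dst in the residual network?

Residual capacities along the path: src→M: 14, M→O: 4, O→dst: 4.
Minimum is 4.

4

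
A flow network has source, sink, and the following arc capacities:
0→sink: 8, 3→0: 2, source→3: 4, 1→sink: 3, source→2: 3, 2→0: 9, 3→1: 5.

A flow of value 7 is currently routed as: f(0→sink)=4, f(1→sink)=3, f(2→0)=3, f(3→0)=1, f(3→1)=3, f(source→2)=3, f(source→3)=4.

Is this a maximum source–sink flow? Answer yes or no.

Residual reachable from source: {source}; sink is not reachable.
Saturated cut: source→3, source→2 with total capacity 7 = current flow value. Flow is maximum.

Yes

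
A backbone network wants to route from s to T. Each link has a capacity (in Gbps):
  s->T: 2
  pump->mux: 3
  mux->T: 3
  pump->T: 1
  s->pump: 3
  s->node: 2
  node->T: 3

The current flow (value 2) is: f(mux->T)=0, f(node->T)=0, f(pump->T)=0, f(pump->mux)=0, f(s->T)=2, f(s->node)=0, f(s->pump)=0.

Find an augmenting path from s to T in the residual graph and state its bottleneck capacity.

Residual along s->node->T: s->node: 2, node->T: 3.
Bottleneck = min = 2.

s->node->T, bottleneck 2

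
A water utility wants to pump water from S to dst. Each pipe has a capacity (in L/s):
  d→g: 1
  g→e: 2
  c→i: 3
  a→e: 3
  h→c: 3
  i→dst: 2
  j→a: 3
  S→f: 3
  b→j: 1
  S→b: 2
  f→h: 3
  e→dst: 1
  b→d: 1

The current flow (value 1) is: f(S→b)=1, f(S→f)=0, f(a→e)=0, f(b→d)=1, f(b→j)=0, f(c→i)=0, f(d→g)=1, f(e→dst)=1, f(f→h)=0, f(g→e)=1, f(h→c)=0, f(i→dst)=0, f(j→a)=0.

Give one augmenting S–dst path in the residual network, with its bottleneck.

Residual along S→f→h→c→i→dst: S→f: 3, f→h: 3, h→c: 3, c→i: 3, i→dst: 2.
Bottleneck = min = 2.

S→f→h→c→i→dst, bottleneck 2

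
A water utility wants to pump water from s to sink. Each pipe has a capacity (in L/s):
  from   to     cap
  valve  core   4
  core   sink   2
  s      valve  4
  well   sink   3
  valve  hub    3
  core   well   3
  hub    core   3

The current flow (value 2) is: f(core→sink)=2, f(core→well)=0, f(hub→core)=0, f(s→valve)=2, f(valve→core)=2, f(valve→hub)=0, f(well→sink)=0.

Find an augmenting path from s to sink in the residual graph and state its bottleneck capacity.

s→valve→core→well→sink, bottleneck 2

Residual along s→valve→core→well→sink: s→valve: 2, valve→core: 2, core→well: 3, well→sink: 3.
Bottleneck = min = 2.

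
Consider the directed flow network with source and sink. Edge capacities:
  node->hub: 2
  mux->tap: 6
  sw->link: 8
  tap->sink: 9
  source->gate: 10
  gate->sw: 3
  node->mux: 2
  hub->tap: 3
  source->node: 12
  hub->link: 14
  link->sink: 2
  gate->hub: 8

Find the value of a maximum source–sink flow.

7

Augment source->gate->sw->link->sink: bottleneck 2. Total 2.
Augment source->gate->hub->tap->sink: bottleneck 3. Total 5.
Augment source->node->mux->tap->sink: bottleneck 2. Total 7.
No augmenting path remains in the residual graph.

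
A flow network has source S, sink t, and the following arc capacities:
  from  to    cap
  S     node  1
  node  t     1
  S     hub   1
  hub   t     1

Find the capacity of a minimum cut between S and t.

Max flow = 2 (via 2 augmenting paths).
In the residual at optimum, the set reachable from S is {S}.
Cut edges: S->hub (cap 1), S->node (cap 1). Sum = 2.

2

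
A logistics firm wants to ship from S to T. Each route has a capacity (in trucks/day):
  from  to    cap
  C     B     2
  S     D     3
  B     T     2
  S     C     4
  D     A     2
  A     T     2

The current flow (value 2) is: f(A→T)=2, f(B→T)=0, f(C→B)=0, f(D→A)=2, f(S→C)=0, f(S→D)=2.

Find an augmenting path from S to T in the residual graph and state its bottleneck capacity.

S→C→B→T, bottleneck 2

Residual along S→C→B→T: S→C: 4, C→B: 2, B→T: 2.
Bottleneck = min = 2.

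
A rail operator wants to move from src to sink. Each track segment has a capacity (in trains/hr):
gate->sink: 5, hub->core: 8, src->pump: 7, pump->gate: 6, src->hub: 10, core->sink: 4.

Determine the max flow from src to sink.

9

Augment src->hub->core->sink: bottleneck 4. Total 4.
Augment src->pump->gate->sink: bottleneck 5. Total 9.
No augmenting path remains in the residual graph.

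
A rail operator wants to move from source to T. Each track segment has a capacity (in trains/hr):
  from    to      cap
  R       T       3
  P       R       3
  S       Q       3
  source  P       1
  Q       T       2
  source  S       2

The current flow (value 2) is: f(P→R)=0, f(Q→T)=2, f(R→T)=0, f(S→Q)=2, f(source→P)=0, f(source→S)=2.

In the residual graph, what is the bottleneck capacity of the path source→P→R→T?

Residual capacities along the path: source→P: 1, P→R: 3, R→T: 3.
Minimum is 1.

1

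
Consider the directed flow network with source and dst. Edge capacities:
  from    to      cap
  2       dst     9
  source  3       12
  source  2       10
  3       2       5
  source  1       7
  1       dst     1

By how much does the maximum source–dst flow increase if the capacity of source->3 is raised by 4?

0

Original max flow = 10.
Edge source->3 does not cross the min cut (source side {1, 2, 3, source}), so extra capacity there cannot help.
New max flow = 10. Increase = 0.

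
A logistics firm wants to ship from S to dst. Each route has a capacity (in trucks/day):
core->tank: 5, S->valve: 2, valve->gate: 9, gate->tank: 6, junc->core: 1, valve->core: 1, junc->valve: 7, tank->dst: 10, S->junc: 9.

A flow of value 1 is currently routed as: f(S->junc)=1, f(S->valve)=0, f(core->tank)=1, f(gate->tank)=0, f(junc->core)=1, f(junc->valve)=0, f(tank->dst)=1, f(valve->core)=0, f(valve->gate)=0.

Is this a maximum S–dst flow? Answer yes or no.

Residual path S->valve->gate->tank->dst has bottleneck 2 > 0.
Pushing 2 along it raises the flow to 3, so the given flow is not maximum.

No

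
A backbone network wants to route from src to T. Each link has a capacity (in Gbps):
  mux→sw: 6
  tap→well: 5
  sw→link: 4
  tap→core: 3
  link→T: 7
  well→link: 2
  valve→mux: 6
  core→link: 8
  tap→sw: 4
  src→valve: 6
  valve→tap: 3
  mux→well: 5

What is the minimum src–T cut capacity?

6

Max flow = 6 (via 2 augmenting paths).
In the residual at optimum, the set reachable from src is {src}.
Cut edges: src→valve (cap 6). Sum = 6.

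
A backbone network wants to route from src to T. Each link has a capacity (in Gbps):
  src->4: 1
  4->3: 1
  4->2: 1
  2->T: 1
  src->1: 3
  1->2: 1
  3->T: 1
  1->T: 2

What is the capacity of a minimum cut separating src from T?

4

Max flow = 4 (via 3 augmenting paths).
In the residual at optimum, the set reachable from src is {src}.
Cut edges: src->4 (cap 1), src->1 (cap 3). Sum = 4.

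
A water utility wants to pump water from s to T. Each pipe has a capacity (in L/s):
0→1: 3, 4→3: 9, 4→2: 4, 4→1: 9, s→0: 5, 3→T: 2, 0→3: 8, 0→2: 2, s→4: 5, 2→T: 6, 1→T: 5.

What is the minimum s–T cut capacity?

Max flow = 10 (via 4 augmenting paths).
In the residual at optimum, the set reachable from s is {s}.
Cut edges: s→4 (cap 5), s→0 (cap 5). Sum = 10.

10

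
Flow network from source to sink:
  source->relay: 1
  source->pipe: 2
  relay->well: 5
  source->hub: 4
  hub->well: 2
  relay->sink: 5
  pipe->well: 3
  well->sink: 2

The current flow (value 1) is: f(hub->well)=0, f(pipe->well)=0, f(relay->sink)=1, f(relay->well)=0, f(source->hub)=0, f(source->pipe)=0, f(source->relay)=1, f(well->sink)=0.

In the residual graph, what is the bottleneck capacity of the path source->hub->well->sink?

2

Residual capacities along the path: source->hub: 4, hub->well: 2, well->sink: 2.
Minimum is 2.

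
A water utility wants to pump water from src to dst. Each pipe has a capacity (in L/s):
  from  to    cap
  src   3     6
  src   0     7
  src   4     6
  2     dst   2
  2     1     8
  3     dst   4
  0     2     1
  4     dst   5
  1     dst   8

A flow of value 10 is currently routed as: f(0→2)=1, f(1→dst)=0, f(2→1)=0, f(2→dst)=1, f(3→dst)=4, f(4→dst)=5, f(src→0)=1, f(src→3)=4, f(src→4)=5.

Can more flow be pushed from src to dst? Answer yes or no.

No

Residual reachable from src: {0, 3, 4, src}; dst is not reachable.
Saturated cut: 0→2, 4→dst, 3→dst with total capacity 10 = current flow value. Flow is maximum.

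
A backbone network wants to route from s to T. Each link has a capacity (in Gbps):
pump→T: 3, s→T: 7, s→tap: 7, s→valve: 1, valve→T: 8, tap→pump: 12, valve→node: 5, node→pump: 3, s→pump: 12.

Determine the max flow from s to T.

Augment s→T: bottleneck 7. Total 7.
Augment s→valve→T: bottleneck 1. Total 8.
Augment s→pump→T: bottleneck 3. Total 11.
No augmenting path remains in the residual graph.

11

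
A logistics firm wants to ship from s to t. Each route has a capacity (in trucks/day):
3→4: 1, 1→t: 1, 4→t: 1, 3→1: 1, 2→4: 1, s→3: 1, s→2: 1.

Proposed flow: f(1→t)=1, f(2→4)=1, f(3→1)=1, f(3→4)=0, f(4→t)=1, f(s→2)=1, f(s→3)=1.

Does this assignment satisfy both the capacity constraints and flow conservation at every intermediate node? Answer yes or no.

Yes

Every edge has 0 ≤ f(e) ≤ cap(e).
At each intermediate node, inflow equals outflow.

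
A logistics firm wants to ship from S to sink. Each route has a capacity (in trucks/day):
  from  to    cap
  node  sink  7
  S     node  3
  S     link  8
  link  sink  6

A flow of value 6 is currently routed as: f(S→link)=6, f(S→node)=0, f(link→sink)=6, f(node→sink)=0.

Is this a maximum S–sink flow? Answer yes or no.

No

Residual path S→node→sink has bottleneck 3 > 0.
Pushing 3 along it raises the flow to 9, so the given flow is not maximum.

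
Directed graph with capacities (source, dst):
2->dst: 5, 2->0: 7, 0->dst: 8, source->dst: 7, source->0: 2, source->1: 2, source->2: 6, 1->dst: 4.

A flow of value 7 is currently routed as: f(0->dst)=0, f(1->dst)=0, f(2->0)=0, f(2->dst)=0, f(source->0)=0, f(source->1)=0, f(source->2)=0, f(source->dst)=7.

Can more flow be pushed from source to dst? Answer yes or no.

Yes

Residual path source->2->dst has bottleneck 5 > 0.
Pushing 5 along it raises the flow to 12, so the given flow is not maximum.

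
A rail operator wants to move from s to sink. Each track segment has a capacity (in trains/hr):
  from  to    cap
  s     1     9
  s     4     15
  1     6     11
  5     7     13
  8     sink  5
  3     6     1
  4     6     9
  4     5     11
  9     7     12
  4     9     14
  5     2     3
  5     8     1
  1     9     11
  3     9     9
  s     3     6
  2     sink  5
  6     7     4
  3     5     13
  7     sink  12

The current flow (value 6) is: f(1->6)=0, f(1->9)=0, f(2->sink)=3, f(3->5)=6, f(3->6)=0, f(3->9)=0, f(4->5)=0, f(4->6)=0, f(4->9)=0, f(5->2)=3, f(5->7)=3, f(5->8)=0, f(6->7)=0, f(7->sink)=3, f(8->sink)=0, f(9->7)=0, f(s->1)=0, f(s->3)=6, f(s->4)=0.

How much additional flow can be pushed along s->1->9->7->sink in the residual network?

Residual capacities along the path: s->1: 9, 1->9: 11, 9->7: 12, 7->sink: 9.
Minimum is 9.

9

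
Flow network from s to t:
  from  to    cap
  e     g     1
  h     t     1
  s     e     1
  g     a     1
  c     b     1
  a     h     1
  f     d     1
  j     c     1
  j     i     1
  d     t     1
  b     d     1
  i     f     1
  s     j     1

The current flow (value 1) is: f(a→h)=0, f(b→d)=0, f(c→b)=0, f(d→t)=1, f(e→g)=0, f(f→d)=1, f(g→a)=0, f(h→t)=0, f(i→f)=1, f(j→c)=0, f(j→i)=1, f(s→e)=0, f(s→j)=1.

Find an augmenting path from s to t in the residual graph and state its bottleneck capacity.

Residual along s→e→g→a→h→t: s→e: 1, e→g: 1, g→a: 1, a→h: 1, h→t: 1.
Bottleneck = min = 1.

s→e→g→a→h→t, bottleneck 1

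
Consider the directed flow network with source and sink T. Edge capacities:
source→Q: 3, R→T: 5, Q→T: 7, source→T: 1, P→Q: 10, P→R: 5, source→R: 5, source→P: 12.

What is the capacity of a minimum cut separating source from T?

13

Max flow = 13 (via 4 augmenting paths).
In the residual at optimum, the set reachable from source is {P, Q, R, source}.
Cut edges: source→T (cap 1), Q→T (cap 7), R→T (cap 5). Sum = 13.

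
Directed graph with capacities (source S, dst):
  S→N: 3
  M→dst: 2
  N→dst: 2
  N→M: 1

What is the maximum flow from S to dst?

Augment S→N→dst: bottleneck 2. Total 2.
Augment S→N→M→dst: bottleneck 1. Total 3.
No augmenting path remains in the residual graph.

3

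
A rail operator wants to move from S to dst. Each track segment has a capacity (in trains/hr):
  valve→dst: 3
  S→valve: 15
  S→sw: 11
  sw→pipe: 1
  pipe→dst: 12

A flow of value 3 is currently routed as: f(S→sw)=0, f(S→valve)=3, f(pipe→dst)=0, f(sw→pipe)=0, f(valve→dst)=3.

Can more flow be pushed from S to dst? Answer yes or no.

Residual path S→sw→pipe→dst has bottleneck 1 > 0.
Pushing 1 along it raises the flow to 4, so the given flow is not maximum.

Yes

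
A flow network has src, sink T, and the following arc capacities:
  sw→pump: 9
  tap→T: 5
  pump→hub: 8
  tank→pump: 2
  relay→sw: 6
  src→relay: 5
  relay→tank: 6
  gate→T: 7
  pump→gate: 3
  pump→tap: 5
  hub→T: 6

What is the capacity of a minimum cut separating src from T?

Max flow = 5 (via 1 augmenting path).
In the residual at optimum, the set reachable from src is {src}.
Cut edges: src→relay (cap 5). Sum = 5.

5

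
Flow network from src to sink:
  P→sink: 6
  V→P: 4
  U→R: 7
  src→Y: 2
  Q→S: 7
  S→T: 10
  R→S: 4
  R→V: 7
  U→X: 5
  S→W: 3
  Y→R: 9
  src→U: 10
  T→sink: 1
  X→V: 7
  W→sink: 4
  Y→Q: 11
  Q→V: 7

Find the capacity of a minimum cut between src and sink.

Max flow = 8 (via 4 augmenting paths).
In the residual at optimum, the set reachable from src is {Q, R, S, T, U, V, X, Y, src}.
Cut edges: V→P (cap 4), S→W (cap 3), T→sink (cap 1). Sum = 8.

8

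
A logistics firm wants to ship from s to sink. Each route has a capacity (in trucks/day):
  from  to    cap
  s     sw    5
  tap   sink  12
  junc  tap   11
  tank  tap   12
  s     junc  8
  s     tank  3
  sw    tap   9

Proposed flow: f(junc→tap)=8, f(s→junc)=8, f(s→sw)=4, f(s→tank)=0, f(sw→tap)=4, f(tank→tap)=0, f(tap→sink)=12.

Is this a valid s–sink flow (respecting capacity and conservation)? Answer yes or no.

Every edge has 0 ≤ f(e) ≤ cap(e).
At each intermediate node, inflow equals outflow.

Yes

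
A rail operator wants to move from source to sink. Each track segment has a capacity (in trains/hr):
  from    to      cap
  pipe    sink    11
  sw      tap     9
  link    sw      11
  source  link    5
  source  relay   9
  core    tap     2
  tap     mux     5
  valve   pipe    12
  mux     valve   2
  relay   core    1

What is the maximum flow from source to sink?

2

Augment source->relay->core->tap->mux->valve->pipe->sink: bottleneck 1. Total 1.
Augment source->link->sw->tap->mux->valve->pipe->sink: bottleneck 1. Total 2.
No augmenting path remains in the residual graph.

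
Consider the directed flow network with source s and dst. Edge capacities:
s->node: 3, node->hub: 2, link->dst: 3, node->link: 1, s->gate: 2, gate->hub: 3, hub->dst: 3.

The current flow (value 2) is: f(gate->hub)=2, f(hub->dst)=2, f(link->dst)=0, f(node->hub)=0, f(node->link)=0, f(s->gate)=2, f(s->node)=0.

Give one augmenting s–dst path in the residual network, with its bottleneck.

Residual along s->node->hub->dst: s->node: 3, node->hub: 2, hub->dst: 1.
Bottleneck = min = 1.

s->node->hub->dst, bottleneck 1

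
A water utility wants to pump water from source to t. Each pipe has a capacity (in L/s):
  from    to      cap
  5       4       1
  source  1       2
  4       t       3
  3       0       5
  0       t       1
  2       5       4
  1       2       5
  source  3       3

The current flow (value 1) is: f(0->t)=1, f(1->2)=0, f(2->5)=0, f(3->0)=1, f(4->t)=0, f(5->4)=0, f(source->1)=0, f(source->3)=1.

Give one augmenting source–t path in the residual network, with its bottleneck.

source->1->2->5->4->t, bottleneck 1

Residual along source->1->2->5->4->t: source->1: 2, 1->2: 5, 2->5: 4, 5->4: 1, 4->t: 3.
Bottleneck = min = 1.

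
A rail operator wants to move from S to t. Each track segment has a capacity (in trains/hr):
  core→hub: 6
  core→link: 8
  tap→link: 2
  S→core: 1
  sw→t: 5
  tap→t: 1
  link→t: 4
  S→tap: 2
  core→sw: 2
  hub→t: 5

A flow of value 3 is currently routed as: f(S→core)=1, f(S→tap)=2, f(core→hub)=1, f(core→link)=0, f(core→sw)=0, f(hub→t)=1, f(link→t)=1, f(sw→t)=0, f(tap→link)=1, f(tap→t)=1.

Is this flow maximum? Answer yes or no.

Yes

Residual reachable from S: {S}; t is not reachable.
Saturated cut: S→tap, S→core with total capacity 3 = current flow value. Flow is maximum.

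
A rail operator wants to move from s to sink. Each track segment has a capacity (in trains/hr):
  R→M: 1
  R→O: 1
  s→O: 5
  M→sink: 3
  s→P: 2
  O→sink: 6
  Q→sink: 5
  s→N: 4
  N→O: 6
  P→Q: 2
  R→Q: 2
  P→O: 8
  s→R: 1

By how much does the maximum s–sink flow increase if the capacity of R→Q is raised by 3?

0

Original max flow = 9.
Edge R→Q does not cross the min cut (source side {N, O, s}), so extra capacity there cannot help.
New max flow = 9. Increase = 0.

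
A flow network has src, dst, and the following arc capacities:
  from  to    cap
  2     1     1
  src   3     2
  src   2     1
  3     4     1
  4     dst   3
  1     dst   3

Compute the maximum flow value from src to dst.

Augment src->3->4->dst: bottleneck 1. Total 1.
Augment src->2->1->dst: bottleneck 1. Total 2.
No augmenting path remains in the residual graph.

2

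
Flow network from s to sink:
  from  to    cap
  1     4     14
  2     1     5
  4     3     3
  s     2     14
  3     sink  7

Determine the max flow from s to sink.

Augment s->2->1->4->3->sink: bottleneck 3. Total 3.
No augmenting path remains in the residual graph.

3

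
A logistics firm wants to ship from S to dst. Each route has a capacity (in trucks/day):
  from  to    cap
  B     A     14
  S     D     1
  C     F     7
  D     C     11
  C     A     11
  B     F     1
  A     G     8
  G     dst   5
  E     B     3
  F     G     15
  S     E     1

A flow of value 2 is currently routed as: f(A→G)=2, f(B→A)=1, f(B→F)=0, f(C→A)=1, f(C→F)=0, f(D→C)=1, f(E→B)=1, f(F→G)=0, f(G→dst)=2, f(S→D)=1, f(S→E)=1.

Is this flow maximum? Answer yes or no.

Residual reachable from S: {S}; dst is not reachable.
Saturated cut: S→E, S→D with total capacity 2 = current flow value. Flow is maximum.

Yes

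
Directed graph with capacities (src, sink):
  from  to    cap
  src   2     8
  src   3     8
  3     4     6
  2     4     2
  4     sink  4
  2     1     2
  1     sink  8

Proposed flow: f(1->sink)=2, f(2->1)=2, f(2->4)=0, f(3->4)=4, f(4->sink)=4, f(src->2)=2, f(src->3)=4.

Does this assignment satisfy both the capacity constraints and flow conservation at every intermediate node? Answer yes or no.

Every edge has 0 ≤ f(e) ≤ cap(e).
At each intermediate node, inflow equals outflow.

Yes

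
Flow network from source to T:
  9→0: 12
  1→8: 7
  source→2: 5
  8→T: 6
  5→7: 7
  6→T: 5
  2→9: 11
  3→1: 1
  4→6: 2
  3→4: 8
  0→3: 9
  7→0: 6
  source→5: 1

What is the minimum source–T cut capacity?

3

Max flow = 3 (via 2 augmenting paths).
In the residual at optimum, the set reachable from source is {0, 2, 3, 4, 5, 7, 9, source}.
Cut edges: 4→6 (cap 2), 3→1 (cap 1). Sum = 3.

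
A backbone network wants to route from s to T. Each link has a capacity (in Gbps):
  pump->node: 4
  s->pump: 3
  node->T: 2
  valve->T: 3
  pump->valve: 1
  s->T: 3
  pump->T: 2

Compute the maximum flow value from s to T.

Augment s->T: bottleneck 3. Total 3.
Augment s->pump->T: bottleneck 2. Total 5.
Augment s->pump->valve->T: bottleneck 1. Total 6.
No augmenting path remains in the residual graph.

6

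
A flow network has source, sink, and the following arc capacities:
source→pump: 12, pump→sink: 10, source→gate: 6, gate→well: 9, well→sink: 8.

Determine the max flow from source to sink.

16

Augment source→pump→sink: bottleneck 10. Total 10.
Augment source→gate→well→sink: bottleneck 6. Total 16.
No augmenting path remains in the residual graph.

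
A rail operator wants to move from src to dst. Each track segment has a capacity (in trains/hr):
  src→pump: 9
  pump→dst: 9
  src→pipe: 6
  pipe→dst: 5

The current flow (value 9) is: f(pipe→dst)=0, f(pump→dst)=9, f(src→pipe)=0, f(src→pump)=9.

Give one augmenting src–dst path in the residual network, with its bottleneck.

src→pipe→dst, bottleneck 5

Residual along src→pipe→dst: src→pipe: 6, pipe→dst: 5.
Bottleneck = min = 5.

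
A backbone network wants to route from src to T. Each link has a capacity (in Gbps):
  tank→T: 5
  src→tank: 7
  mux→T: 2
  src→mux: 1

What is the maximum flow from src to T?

Augment src→mux→T: bottleneck 1. Total 1.
Augment src→tank→T: bottleneck 5. Total 6.
No augmenting path remains in the residual graph.

6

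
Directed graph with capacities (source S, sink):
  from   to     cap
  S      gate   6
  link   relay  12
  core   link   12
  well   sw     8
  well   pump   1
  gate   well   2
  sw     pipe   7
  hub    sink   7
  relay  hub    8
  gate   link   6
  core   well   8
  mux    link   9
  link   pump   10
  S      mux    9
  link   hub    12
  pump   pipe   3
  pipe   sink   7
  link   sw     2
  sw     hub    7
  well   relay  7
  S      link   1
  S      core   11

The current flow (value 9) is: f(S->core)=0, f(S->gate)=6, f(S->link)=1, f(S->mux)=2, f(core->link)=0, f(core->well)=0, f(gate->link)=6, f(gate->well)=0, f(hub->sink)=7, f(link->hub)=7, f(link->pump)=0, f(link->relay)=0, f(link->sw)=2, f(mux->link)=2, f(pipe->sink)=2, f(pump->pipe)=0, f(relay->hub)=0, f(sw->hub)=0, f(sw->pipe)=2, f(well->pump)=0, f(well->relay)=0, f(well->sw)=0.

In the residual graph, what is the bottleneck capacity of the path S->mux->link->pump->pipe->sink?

Residual capacities along the path: S->mux: 7, mux->link: 7, link->pump: 10, pump->pipe: 3, pipe->sink: 5.
Minimum is 3.

3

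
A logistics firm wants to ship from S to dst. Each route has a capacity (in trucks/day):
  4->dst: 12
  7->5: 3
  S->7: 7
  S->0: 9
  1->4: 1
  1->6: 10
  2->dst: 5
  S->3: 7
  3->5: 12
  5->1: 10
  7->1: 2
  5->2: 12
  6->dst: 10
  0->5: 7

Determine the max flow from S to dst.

Augment S->0->5->2->dst: bottleneck 5. Total 5.
Augment S->7->1->4->dst: bottleneck 1. Total 6.
Augment S->7->1->6->dst: bottleneck 1. Total 7.
Augment S->0->5->1->6->dst: bottleneck 2. Total 9.
Augment S->7->5->1->6->dst: bottleneck 3. Total 12.
Augment S->3->5->1->6->dst: bottleneck 4. Total 16.
No augmenting path remains in the residual graph.

16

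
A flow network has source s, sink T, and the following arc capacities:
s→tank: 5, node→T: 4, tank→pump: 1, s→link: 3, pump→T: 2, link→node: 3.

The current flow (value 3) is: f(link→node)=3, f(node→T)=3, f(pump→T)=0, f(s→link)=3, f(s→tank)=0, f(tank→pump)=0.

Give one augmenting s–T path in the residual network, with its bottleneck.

Residual along s→tank→pump→T: s→tank: 5, tank→pump: 1, pump→T: 2.
Bottleneck = min = 1.

s→tank→pump→T, bottleneck 1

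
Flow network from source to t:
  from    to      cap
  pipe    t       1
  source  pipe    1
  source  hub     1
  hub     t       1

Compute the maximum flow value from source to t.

Augment source->pipe->t: bottleneck 1. Total 1.
Augment source->hub->t: bottleneck 1. Total 2.
No augmenting path remains in the residual graph.

2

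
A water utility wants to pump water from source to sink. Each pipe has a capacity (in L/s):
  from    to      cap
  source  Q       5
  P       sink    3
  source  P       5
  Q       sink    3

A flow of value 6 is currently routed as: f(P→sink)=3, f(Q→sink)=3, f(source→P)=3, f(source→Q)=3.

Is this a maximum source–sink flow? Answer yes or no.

Residual reachable from source: {P, Q, source}; sink is not reachable.
Saturated cut: Q→sink, P→sink with total capacity 6 = current flow value. Flow is maximum.

Yes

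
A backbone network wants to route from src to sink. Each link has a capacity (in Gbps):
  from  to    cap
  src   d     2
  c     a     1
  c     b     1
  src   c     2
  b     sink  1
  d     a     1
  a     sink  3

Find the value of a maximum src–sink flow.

Augment src→d→a→sink: bottleneck 1. Total 1.
Augment src→c→a→sink: bottleneck 1. Total 2.
Augment src→c→b→sink: bottleneck 1. Total 3.
No augmenting path remains in the residual graph.

3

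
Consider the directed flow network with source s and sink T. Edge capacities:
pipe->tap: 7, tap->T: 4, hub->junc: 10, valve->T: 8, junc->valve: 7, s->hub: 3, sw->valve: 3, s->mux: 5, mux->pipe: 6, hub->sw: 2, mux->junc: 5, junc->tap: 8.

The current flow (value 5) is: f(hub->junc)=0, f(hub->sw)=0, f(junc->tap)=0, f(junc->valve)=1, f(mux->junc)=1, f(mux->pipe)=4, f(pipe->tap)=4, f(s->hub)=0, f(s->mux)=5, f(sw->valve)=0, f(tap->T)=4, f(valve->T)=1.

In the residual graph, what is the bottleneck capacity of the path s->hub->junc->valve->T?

Residual capacities along the path: s->hub: 3, hub->junc: 10, junc->valve: 6, valve->T: 7.
Minimum is 3.

3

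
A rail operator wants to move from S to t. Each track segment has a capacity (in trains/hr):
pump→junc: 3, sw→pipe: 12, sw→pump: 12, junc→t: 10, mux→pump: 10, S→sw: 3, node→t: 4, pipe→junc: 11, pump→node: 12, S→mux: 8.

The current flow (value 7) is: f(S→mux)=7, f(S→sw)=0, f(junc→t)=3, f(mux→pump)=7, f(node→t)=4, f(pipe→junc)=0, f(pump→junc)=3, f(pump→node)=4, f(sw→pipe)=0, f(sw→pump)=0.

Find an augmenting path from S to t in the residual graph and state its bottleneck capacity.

S→sw→pipe→junc→t, bottleneck 3

Residual along S→sw→pipe→junc→t: S→sw: 3, sw→pipe: 12, pipe→junc: 11, junc→t: 7.
Bottleneck = min = 3.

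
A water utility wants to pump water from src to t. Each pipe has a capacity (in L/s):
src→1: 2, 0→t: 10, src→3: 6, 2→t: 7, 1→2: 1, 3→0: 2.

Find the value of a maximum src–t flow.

Augment src→1→2→t: bottleneck 1. Total 1.
Augment src→3→0→t: bottleneck 2. Total 3.
No augmenting path remains in the residual graph.

3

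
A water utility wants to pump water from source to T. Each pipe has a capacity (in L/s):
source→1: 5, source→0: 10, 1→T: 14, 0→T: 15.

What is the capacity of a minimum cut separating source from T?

Max flow = 15 (via 2 augmenting paths).
In the residual at optimum, the set reachable from source is {source}.
Cut edges: source→0 (cap 10), source→1 (cap 5). Sum = 15.

15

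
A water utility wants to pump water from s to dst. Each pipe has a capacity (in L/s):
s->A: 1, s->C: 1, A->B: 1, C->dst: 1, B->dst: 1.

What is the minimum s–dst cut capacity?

Max flow = 2 (via 2 augmenting paths).
In the residual at optimum, the set reachable from s is {s}.
Cut edges: s->A (cap 1), s->C (cap 1). Sum = 2.

2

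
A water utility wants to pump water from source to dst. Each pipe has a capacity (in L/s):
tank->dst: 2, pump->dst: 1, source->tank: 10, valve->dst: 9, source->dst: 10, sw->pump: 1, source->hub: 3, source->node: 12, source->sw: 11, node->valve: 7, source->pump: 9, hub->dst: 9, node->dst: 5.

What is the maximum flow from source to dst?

Augment source->dst: bottleneck 10. Total 10.
Augment source->hub->dst: bottleneck 3. Total 13.
Augment source->node->dst: bottleneck 5. Total 18.
Augment source->tank->dst: bottleneck 2. Total 20.
Augment source->pump->dst: bottleneck 1. Total 21.
Augment source->node->valve->dst: bottleneck 7. Total 28.
No augmenting path remains in the residual graph.

28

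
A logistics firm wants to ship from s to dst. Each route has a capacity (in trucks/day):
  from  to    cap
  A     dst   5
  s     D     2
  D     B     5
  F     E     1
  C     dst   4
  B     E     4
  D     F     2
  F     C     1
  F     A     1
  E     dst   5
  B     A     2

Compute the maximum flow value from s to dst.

Augment s->D->F->A->dst: bottleneck 1. Total 1.
Augment s->D->F->C->dst: bottleneck 1. Total 2.
No augmenting path remains in the residual graph.

2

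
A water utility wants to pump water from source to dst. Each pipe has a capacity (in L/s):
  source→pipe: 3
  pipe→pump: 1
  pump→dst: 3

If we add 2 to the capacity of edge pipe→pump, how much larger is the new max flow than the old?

2

Original max flow = 1.
After raising cap(pipe→pump), augmenting paths through that edge carry 2 more units.
New max flow = 3. Increase = 2.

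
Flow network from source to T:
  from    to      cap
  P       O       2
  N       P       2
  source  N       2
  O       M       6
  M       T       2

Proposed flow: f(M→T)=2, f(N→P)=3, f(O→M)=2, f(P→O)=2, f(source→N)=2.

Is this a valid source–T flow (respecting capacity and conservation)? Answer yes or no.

Capacity violated on N→P: flow 3 > capacity 2.

No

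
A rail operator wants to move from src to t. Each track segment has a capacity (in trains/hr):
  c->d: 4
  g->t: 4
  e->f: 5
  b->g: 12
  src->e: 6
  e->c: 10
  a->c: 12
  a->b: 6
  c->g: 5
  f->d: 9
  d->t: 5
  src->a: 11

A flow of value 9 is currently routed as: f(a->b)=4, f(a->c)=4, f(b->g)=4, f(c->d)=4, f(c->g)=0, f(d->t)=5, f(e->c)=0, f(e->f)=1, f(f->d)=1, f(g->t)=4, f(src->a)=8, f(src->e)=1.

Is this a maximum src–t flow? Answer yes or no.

Residual reachable from src: {a, b, c, d, e, f, g, src}; t is not reachable.
Saturated cut: g->t, d->t with total capacity 9 = current flow value. Flow is maximum.

Yes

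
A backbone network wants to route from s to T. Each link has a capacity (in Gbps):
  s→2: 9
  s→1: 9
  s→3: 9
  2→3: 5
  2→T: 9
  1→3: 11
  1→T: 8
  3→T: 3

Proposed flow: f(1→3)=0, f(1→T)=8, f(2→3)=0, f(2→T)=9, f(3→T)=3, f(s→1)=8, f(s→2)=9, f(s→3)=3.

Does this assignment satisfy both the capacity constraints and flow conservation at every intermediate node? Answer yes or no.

Yes

Every edge has 0 ≤ f(e) ≤ cap(e).
At each intermediate node, inflow equals outflow.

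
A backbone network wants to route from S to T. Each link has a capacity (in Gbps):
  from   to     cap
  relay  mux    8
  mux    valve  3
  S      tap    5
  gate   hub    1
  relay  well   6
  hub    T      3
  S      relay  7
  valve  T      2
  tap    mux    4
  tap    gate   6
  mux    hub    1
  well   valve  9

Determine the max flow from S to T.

Augment S→tap→gate→hub→T: bottleneck 1. Total 1.
Augment S→tap→mux→hub→T: bottleneck 1. Total 2.
Augment S→tap→mux→valve→T: bottleneck 2. Total 4.
No augmenting path remains in the residual graph.

4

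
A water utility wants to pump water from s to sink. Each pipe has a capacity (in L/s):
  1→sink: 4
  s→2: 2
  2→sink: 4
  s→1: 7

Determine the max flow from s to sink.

Augment s→1→sink: bottleneck 4. Total 4.
Augment s→2→sink: bottleneck 2. Total 6.
No augmenting path remains in the residual graph.

6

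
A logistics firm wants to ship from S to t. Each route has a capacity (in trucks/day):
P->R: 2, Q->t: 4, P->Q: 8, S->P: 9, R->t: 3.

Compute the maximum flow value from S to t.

6

Augment S->P->R->t: bottleneck 2. Total 2.
Augment S->P->Q->t: bottleneck 4. Total 6.
No augmenting path remains in the residual graph.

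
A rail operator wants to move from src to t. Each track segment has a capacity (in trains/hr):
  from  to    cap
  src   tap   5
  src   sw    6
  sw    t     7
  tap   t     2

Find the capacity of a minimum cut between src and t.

Max flow = 8 (via 2 augmenting paths).
In the residual at optimum, the set reachable from src is {src, tap}.
Cut edges: src→sw (cap 6), tap→t (cap 2). Sum = 8.

8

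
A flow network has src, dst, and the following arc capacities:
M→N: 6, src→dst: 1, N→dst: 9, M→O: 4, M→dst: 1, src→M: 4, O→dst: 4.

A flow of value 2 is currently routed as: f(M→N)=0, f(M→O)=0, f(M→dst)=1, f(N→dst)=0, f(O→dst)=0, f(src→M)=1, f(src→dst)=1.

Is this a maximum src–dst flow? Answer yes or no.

Residual path src→M→N→dst has bottleneck 3 > 0.
Pushing 3 along it raises the flow to 5, so the given flow is not maximum.

No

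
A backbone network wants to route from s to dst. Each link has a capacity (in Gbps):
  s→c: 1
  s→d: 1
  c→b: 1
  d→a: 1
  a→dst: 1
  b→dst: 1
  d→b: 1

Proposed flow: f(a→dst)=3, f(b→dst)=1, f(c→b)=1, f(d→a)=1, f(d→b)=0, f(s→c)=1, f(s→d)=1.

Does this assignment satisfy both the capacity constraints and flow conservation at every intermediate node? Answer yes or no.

Capacity violated on a→dst: flow 3 > capacity 1.

No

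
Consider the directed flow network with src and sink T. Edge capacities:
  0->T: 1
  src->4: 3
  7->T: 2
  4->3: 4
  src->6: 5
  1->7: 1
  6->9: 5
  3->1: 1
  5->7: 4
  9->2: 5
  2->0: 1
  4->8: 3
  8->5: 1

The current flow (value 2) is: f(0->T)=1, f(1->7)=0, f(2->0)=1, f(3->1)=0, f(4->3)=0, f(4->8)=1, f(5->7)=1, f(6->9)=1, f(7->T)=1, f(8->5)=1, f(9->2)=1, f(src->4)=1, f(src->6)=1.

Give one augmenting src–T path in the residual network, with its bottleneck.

Residual along src->4->3->1->7->T: src->4: 2, 4->3: 4, 3->1: 1, 1->7: 1, 7->T: 1.
Bottleneck = min = 1.

src->4->3->1->7->T, bottleneck 1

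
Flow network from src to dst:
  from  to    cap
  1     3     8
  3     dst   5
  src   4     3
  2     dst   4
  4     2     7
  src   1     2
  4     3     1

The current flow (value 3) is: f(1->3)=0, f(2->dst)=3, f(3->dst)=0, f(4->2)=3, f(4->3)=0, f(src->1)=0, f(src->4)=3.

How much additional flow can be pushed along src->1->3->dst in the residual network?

2

Residual capacities along the path: src->1: 2, 1->3: 8, 3->dst: 5.
Minimum is 2.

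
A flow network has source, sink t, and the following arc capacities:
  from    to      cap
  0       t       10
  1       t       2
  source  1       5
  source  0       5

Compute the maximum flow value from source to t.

Augment source->1->t: bottleneck 2. Total 2.
Augment source->0->t: bottleneck 5. Total 7.
No augmenting path remains in the residual graph.

7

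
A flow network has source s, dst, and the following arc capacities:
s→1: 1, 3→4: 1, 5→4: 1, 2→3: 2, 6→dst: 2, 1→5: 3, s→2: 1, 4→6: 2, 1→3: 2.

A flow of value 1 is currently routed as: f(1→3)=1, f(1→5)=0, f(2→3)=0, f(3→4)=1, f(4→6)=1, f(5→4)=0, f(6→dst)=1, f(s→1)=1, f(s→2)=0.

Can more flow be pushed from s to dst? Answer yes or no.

Yes

Residual path s→2→3→1→5→4→6→dst has bottleneck 1 > 0.
Pushing 1 along it raises the flow to 2, so the given flow is not maximum.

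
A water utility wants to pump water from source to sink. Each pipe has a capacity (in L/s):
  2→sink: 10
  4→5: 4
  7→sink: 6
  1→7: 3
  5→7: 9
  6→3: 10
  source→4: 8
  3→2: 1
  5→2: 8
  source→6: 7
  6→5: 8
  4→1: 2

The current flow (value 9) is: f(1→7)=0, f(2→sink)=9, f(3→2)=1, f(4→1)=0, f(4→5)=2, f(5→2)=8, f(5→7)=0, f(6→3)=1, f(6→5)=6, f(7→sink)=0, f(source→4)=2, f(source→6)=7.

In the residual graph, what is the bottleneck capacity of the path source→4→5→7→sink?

Residual capacities along the path: source→4: 6, 4→5: 2, 5→7: 9, 7→sink: 6.
Minimum is 2.

2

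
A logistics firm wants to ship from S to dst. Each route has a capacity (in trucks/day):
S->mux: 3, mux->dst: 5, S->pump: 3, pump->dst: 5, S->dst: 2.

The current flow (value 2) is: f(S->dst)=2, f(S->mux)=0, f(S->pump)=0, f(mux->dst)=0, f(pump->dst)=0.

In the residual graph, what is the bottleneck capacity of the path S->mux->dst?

3

Residual capacities along the path: S->mux: 3, mux->dst: 5.
Minimum is 3.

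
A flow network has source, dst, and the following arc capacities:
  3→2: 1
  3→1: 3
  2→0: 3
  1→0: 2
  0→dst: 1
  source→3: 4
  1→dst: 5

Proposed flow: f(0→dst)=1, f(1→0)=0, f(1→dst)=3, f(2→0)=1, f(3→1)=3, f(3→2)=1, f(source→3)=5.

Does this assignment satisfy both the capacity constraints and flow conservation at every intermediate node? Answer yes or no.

Capacity violated on source→3: flow 5 > capacity 4.

No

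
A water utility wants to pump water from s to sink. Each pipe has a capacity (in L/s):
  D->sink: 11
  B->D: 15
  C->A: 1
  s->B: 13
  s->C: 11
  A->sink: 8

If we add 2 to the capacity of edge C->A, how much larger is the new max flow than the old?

Original max flow = 12.
After raising cap(C->A), augmenting paths through that edge carry 2 more units.
New max flow = 14. Increase = 2.

2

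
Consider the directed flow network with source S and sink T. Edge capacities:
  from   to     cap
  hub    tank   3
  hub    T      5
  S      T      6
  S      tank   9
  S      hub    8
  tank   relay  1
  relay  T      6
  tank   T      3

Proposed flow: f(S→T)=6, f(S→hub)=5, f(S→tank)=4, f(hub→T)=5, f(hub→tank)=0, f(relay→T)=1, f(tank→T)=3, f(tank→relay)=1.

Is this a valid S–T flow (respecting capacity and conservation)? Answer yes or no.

Every edge has 0 ≤ f(e) ≤ cap(e).
At each intermediate node, inflow equals outflow.

Yes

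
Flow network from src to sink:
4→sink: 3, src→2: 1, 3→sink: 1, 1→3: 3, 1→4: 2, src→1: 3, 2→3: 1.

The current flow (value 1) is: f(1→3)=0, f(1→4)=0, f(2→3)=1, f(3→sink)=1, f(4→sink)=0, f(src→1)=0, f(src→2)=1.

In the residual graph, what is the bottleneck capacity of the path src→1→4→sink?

Residual capacities along the path: src→1: 3, 1→4: 2, 4→sink: 3.
Minimum is 2.

2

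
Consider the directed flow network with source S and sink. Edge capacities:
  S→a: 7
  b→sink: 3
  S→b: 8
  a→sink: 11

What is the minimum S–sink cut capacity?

Max flow = 10 (via 2 augmenting paths).
In the residual at optimum, the set reachable from S is {S, b}.
Cut edges: S→a (cap 7), b→sink (cap 3). Sum = 10.

10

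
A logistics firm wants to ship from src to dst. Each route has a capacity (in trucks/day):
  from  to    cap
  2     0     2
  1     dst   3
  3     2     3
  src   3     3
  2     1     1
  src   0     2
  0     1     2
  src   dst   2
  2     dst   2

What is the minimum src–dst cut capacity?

Max flow = 7 (via 4 augmenting paths).
In the residual at optimum, the set reachable from src is {src}.
Cut edges: src→3 (cap 3), src→0 (cap 2), src→dst (cap 2). Sum = 7.

7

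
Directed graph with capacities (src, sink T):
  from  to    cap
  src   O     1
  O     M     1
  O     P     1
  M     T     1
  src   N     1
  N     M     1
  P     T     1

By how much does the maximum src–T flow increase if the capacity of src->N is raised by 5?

Original max flow = 2.
Even with extra capacity on src->N, another cut of capacity 2 remains binding.
New max flow = 2. Increase = 0.

0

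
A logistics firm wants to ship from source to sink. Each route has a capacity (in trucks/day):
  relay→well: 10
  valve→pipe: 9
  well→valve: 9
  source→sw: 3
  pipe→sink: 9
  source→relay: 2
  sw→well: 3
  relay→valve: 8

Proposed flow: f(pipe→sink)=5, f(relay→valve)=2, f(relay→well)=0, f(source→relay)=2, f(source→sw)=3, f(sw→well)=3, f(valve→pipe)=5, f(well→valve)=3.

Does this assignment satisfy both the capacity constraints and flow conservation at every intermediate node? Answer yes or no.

Every edge has 0 ≤ f(e) ≤ cap(e).
At each intermediate node, inflow equals outflow.

Yes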